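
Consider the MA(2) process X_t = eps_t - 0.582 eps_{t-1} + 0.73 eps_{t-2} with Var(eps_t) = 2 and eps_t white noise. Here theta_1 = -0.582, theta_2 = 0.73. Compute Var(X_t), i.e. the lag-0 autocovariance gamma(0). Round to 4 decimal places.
\gamma(0) = 3.7432

For an MA(q) process X_t = eps_t + sum_i theta_i eps_{t-i} with
Var(eps_t) = sigma^2, the variance is
  gamma(0) = sigma^2 * (1 + sum_i theta_i^2).
  sum_i theta_i^2 = (-0.582)^2 + (0.73)^2 = 0.338724 + 0.5329 = 0.871624.
  gamma(0) = 2 * (1 + 0.871624) = 2 * 1.871624 = 3.743248, which rounds to 3.7432.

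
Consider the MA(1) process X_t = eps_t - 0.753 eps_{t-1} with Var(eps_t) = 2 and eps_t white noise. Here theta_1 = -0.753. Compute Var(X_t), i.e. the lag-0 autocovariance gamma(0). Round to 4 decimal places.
\gamma(0) = 3.1340

For an MA(q) process X_t = eps_t + sum_i theta_i eps_{t-i} with
Var(eps_t) = sigma^2, the variance is
  gamma(0) = sigma^2 * (1 + sum_i theta_i^2).
  sum_i theta_i^2 = (-0.753)^2 = 0.567009.
  gamma(0) = 2 * (1 + 0.567009) = 2 * 1.567009 = 3.134018, which rounds to 3.1340.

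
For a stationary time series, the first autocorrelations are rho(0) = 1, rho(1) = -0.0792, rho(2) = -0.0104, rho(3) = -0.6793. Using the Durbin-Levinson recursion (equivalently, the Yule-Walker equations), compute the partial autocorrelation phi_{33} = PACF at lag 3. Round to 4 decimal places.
\phi_{33} = -0.6860

The PACF at lag k is phi_{kk}, the last component of the solution
to the Yule-Walker system G_k phi = r_k where
  (G_k)_{ij} = rho(|i - j|), (r_k)_i = rho(i), i,j = 1..k.
Equivalently, Durbin-Levinson gives phi_{kk} iteratively:
  phi_{11} = rho(1)
  phi_{kk} = [rho(k) - sum_{j=1..k-1} phi_{k-1,j} rho(k-j)]
            / [1 - sum_{j=1..k-1} phi_{k-1,j} rho(j)],
  phi_{k,j} = phi_{k-1,j} - phi_{kk} phi_{k-1,k-j},  j = 1..k-1.
Step k = 1:
  phi_11 = rho(1) = -0.0792.
Step k = 2:
  phi_22 = [rho(2) - phi_11 rho(1)] / [1 - phi_11 rho(1)] = [-0.0104 - (-0.0792)(-0.0792)] / [1 - (-0.0792)(-0.0792)]
         = -0.01667264 / 0.99372736 = -0.016778.
  Update: phi_21 = phi_11 - phi_22 phi_11 = -0.0792 - (-0.016778)(-0.0792) = -0.080529.
Step k = 3:
  phi_33 = [rho(3) - phi_21 rho(2) - phi_22 rho(1)] / [1 - phi_21 rho(1) - phi_22 rho(2)]
    numerator   = -0.6793 - (-0.080529)(-0.0104) - (-0.016778)(-0.0792) = -0.68146631
    denominator = 1 - (-0.080529)(-0.0792) - (-0.016778)(-0.0104) = 0.99344763
  phi_33 = -0.68146631 / 0.99344763 = -0.686.
Therefore phi_{33} = -0.6860.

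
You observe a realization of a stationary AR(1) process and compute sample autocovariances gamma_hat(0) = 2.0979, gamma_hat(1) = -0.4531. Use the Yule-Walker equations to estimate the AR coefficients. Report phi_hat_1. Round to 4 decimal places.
\hat\phi_{1} = -0.2160

The Yule-Walker equations for an AR(p) process read, in matrix form,
  Gamma_p phi = r_p,   with   (Gamma_p)_{ij} = gamma(|i - j|),
                       (r_p)_i = gamma(i),   i,j = 1..p.
Substitute the sample gammas (Toeplitz matrix and right-hand side of size 1):
  Gamma_p = [[2.0979]]
  r_p     = [-0.4531]
With p = 1 this is the single equation gamma(0) phi_1 = gamma(1):
  phi_hat_1 = gamma(1) / gamma(0) = -0.4531 / 2.0979 = -0.2160.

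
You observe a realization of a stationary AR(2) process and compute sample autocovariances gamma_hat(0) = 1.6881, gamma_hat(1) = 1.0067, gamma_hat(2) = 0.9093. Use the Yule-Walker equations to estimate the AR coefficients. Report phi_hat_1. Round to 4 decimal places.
\hat\phi_{1} = 0.4270

The Yule-Walker equations for an AR(p) process read, in matrix form,
  Gamma_p phi = r_p,   with   (Gamma_p)_{ij} = gamma(|i - j|),
                       (r_p)_i = gamma(i),   i,j = 1..p.
Substitute the sample gammas (Toeplitz matrix and right-hand side of size 2):
  Gamma_p = [[1.6881, 1.0067], [1.0067, 1.6881]]
  r_p     = [1.0067, 0.9093]
Written out:
  1.6881 phi_1 + 1.0067 phi_2 = 1.0067
  1.0067 phi_1 + 1.6881 phi_2 = 0.9093
Solve by Cramer's rule:
  det = gamma(0)^2 - gamma(1)^2 = (1.6881)^2 - (1.0067)^2 = 2.84968161 - 1.01344489 = 1.83623672
  phi_hat_1 = [gamma(1) gamma(0) - gamma(1) gamma(2)] / det = [(1.0067)(1.6881) - (1.0067)(0.9093)] / 1.83623672 = 0.78401796 / 1.83623672 = 0.427
  phi_hat_2 = [gamma(0) gamma(2) - gamma(1)^2] / det = [(1.6881)(0.9093) - (1.0067)^2] / 1.83623672 = 0.52154444 / 1.83623672 = 0.284
So phi_hat = [0.4270, 0.2840].
Therefore phi_hat_1 = 0.4270.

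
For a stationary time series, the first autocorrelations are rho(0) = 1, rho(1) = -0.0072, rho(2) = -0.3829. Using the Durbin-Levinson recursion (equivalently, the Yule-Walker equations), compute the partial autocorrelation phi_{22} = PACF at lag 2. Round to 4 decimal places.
\phi_{22} = -0.3830

The PACF at lag k is phi_{kk}, the last component of the solution
to the Yule-Walker system G_k phi = r_k where
  (G_k)_{ij} = rho(|i - j|), (r_k)_i = rho(i), i,j = 1..k.
Equivalently, Durbin-Levinson gives phi_{kk} iteratively:
  phi_{11} = rho(1)
  phi_{kk} = [rho(k) - sum_{j=1..k-1} phi_{k-1,j} rho(k-j)]
            / [1 - sum_{j=1..k-1} phi_{k-1,j} rho(j)],
  phi_{k,j} = phi_{k-1,j} - phi_{kk} phi_{k-1,k-j},  j = 1..k-1.
Step k = 1:
  phi_11 = rho(1) = -0.0072.
Step k = 2:
  phi_22 = [rho(2) - phi_11 rho(1)] / [1 - phi_11 rho(1)] = [-0.3829 - (-0.0072)(-0.0072)] / [1 - (-0.0072)(-0.0072)]
         = -0.38295184 / 0.99994816 = -0.383.
Therefore phi_{22} = -0.3830.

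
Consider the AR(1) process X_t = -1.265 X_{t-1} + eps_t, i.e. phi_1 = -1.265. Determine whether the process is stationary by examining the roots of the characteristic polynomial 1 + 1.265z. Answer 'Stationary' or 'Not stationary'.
\text{Not stationary}

The AR(p) characteristic polynomial is P(z) = 1 + 1.265z.
Stationarity requires all roots to lie outside the unit circle, i.e. |z| > 1 for every root.
This is linear in z: 1 + (1.265) z = 0  =>  z = -1/(1.265) = -0.790514,  |z| = 0.790514.
Moduli of all roots: 0.7905.
All moduli strictly greater than 1? No.
Verdict: Not stationary.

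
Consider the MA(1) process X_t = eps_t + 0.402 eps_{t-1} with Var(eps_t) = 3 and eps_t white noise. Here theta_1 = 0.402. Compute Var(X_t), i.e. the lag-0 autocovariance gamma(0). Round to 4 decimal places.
\gamma(0) = 3.4848

For an MA(q) process X_t = eps_t + sum_i theta_i eps_{t-i} with
Var(eps_t) = sigma^2, the variance is
  gamma(0) = sigma^2 * (1 + sum_i theta_i^2).
  sum_i theta_i^2 = (0.402)^2 = 0.161604.
  gamma(0) = 3 * (1 + 0.161604) = 3 * 1.161604 = 3.484812, which rounds to 3.4848.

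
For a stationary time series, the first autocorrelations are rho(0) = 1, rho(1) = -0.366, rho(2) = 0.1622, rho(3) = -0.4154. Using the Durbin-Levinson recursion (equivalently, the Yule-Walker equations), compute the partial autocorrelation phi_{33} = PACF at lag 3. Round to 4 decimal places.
\phi_{33} = -0.4000

The PACF at lag k is phi_{kk}, the last component of the solution
to the Yule-Walker system G_k phi = r_k where
  (G_k)_{ij} = rho(|i - j|), (r_k)_i = rho(i), i,j = 1..k.
Equivalently, Durbin-Levinson gives phi_{kk} iteratively:
  phi_{11} = rho(1)
  phi_{kk} = [rho(k) - sum_{j=1..k-1} phi_{k-1,j} rho(k-j)]
            / [1 - sum_{j=1..k-1} phi_{k-1,j} rho(j)],
  phi_{k,j} = phi_{k-1,j} - phi_{kk} phi_{k-1,k-j},  j = 1..k-1.
Step k = 1:
  phi_11 = rho(1) = -0.366.
Step k = 2:
  phi_22 = [rho(2) - phi_11 rho(1)] / [1 - phi_11 rho(1)] = [0.1622 - (-0.366)(-0.366)] / [1 - (-0.366)(-0.366)]
         = 0.028244 / 0.866044 = 0.032613.
  Update: phi_21 = phi_11 - phi_22 phi_11 = -0.366 - (0.032613)(-0.366) = -0.354064.
Step k = 3:
  phi_33 = [rho(3) - phi_21 rho(2) - phi_22 rho(1)] / [1 - phi_21 rho(1) - phi_22 rho(2)]
    numerator   = -0.4154 - (-0.354064)(0.1622) - (0.032613)(-0.366) = -0.34603462
    denominator = 1 - (-0.354064)(-0.366) - (0.032613)(0.1622) = 0.86512289
  phi_33 = -0.34603462 / 0.86512289 = -0.4.
Therefore phi_{33} = -0.4000.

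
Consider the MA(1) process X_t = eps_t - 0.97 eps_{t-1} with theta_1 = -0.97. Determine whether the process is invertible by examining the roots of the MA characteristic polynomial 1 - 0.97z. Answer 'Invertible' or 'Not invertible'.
\text{Invertible}

The MA(q) characteristic polynomial is P(z) = 1 - 0.97z.
Invertibility requires all roots to lie outside the unit circle, i.e. |z| > 1 for every root.
This is linear in z: 1 + (-0.97) z = 0  =>  z = -1/(-0.97) = 1.030928,  |z| = 1.030928.
Moduli of all roots: 1.0309.
All moduli strictly greater than 1? Yes.
Verdict: Invertible.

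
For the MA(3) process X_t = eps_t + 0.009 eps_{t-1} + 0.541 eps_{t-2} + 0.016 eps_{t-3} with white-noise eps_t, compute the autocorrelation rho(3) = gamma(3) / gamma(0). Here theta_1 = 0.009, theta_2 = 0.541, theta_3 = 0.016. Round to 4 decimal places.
\rho(3) = 0.0124

For an MA(q) process with theta_0 = 1, the autocovariance is
  gamma(k) = sigma^2 * sum_{i=0..q-k} theta_i * theta_{i+k},
and rho(k) = gamma(k) / gamma(0). Sigma^2 cancels.
  numerator   = (1)*(0.016) = 0.016.
  denominator = (1)^2 + (0.009)^2 + (0.541)^2 + (0.016)^2 = 1.293018.
  rho(3) = 0.016 / 1.293018 = 0.0124.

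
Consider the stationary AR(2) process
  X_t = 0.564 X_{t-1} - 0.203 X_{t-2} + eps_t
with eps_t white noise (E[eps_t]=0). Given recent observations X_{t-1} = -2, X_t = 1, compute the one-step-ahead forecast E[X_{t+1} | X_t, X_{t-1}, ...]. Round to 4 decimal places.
E[X_{t+1} \mid \mathcal F_t] = 0.9700

For an AR(p) model X_t = c + sum_i phi_i X_{t-i} + eps_t, the
one-step-ahead conditional mean is
  E[X_{t+1} | X_t, ...] = c + sum_i phi_i X_{t+1-i}.
Substitute known values:
  E[X_{t+1} | ...] = (0.564) * (1) + (-0.203) * (-2)
                   = 0.9700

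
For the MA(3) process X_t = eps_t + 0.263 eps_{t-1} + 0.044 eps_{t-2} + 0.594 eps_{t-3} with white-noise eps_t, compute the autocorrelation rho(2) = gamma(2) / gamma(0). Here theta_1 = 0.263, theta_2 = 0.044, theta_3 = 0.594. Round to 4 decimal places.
\rho(2) = 0.1406

For an MA(q) process with theta_0 = 1, the autocovariance is
  gamma(k) = sigma^2 * sum_{i=0..q-k} theta_i * theta_{i+k},
and rho(k) = gamma(k) / gamma(0). Sigma^2 cancels.
  numerator   = (1)*(0.044) + (0.263)*(0.594) = 0.200222.
  denominator = (1)^2 + (0.263)^2 + (0.044)^2 + (0.594)^2 = 1.423941.
  rho(2) = 0.200222 / 1.423941 = 0.1406.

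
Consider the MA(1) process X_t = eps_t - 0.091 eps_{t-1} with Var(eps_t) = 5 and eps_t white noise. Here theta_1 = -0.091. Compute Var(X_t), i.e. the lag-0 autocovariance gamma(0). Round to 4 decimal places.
\gamma(0) = 5.0414

For an MA(q) process X_t = eps_t + sum_i theta_i eps_{t-i} with
Var(eps_t) = sigma^2, the variance is
  gamma(0) = sigma^2 * (1 + sum_i theta_i^2).
  sum_i theta_i^2 = (-0.091)^2 = 0.008281.
  gamma(0) = 5 * (1 + 0.008281) = 5 * 1.008281 = 5.041405, which rounds to 5.0414.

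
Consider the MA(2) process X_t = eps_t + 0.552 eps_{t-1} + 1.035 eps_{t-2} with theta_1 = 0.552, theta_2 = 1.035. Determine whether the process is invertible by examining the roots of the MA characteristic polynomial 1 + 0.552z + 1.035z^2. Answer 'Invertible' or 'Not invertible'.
\text{Not invertible}

The MA(q) characteristic polynomial is P(z) = 1 + 0.552z + 1.035z^2.
Invertibility requires all roots to lie outside the unit circle, i.e. |z| > 1 for every root.
Set 1 + (0.552) z + (1.035) z^2 = 0, i.e. a z^2 + b z + c = 0 with a = 1.035, b = 0.552, c = 1.
Discriminant D = b^2 - 4ac = (0.552)^2 - 4*(1.035)*1 = 0.304704 - (4.14) = -3.835296.
D < 0, so the roots are the complex-conjugate pair z = (-b +/- i sqrt(-D)) / (2a) = -0.2667 +/- 0.9461i.
For a conjugate pair |z|^2 = z * conj(z) = (product of roots) = c/a = 1/(1.035) = 0.966184, so |z| = sqrt(0.966184) = 0.9829 for both roots.
Moduli of all roots: 0.9829, 0.9829.
All moduli strictly greater than 1? No.
Verdict: Not invertible.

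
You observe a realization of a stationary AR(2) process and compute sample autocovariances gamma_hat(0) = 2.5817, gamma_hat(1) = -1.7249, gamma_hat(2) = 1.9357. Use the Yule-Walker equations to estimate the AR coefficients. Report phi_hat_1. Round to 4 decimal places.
\hat\phi_{1} = -0.3020

The Yule-Walker equations for an AR(p) process read, in matrix form,
  Gamma_p phi = r_p,   with   (Gamma_p)_{ij} = gamma(|i - j|),
                       (r_p)_i = gamma(i),   i,j = 1..p.
Substitute the sample gammas (Toeplitz matrix and right-hand side of size 2):
  Gamma_p = [[2.5817, -1.7249], [-1.7249, 2.5817]]
  r_p     = [-1.7249, 1.9357]
Written out:
  2.5817 phi_1 - 1.7249 phi_2 = -1.7249
  -1.7249 phi_1 + 2.5817 phi_2 = 1.9357
Solve by Cramer's rule:
  det = gamma(0)^2 - gamma(1)^2 = (2.5817)^2 - (-1.7249)^2 = 6.66517489 - 2.97528001 = 3.68989488
  phi_hat_1 = [gamma(1) gamma(0) - gamma(1) gamma(2)] / det = [(-1.7249)(2.5817) - (-1.7249)(1.9357)] / 3.68989488 = -1.1142854 / 3.68989488 = -0.302
  phi_hat_2 = [gamma(0) gamma(2) - gamma(1)^2] / det = [(2.5817)(1.9357) - (-1.7249)^2] / 3.68989488 = 2.02211668 / 3.68989488 = 0.548
So phi_hat = [-0.3020, 0.5480].
Therefore phi_hat_1 = -0.3020.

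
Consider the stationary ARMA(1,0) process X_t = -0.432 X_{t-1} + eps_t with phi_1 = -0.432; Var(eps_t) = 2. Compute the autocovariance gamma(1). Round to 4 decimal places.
\gamma(1) = -1.0622

Multiply the model equation by X_{t-k} and take expectations. With theta_0 = psi_0 = 1 and psi_j the MA(infinity) weights, this gives
  gamma(k) - sum_i phi_i gamma(k-i) = c_k,
  c_k = sigma^2 * sum_{j=k..q} theta_j psi_{j-k}   (c_k = 0 for k > q),
using gamma(-m) = gamma(m).
Pure AR (q = 0): c_0 = sigma^2 = 2, c_k = 0 for k >= 1.
Equations for k = 0 and k = 1 (AR order 1):
  gamma(0) = phi_1 gamma(1) + c_0
  gamma(1) = phi_1 gamma(0) + c_1
Substituting the second into the first: gamma(0) (1 - phi_1^2) = c_0 + phi_1 c_1, so
  gamma(0) = c_0 / (1 - phi_1^2) = 2 / (1 - (-0.432)^2) = 2 / 0.813376 = 2.458887.
  gamma(1) = phi_1 gamma(0) = (-0.432)(2.458887) = -1.062239.
Therefore gamma(1) = -1.0622 (to 4 decimal places).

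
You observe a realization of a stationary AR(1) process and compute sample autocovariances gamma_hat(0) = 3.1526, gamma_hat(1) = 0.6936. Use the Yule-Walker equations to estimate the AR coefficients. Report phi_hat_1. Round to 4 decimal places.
\hat\phi_{1} = 0.2200

The Yule-Walker equations for an AR(p) process read, in matrix form,
  Gamma_p phi = r_p,   with   (Gamma_p)_{ij} = gamma(|i - j|),
                       (r_p)_i = gamma(i),   i,j = 1..p.
Substitute the sample gammas (Toeplitz matrix and right-hand side of size 1):
  Gamma_p = [[3.1526]]
  r_p     = [0.6936]
With p = 1 this is the single equation gamma(0) phi_1 = gamma(1):
  phi_hat_1 = gamma(1) / gamma(0) = 0.6936 / 3.1526 = 0.2200.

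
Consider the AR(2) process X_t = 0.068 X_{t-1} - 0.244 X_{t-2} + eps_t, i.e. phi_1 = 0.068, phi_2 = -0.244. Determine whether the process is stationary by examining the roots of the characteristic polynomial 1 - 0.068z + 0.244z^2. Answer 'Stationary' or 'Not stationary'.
\text{Stationary}

The AR(p) characteristic polynomial is P(z) = 1 - 0.068z + 0.244z^2.
Stationarity requires all roots to lie outside the unit circle, i.e. |z| > 1 for every root.
Set 1 + (-0.068) z + (0.244) z^2 = 0, i.e. a z^2 + b z + c = 0 with a = 0.244, b = -0.068, c = 1.
Discriminant D = b^2 - 4ac = (-0.068)^2 - 4*(0.244)*1 = 0.004624 - (0.976) = -0.971376.
D < 0, so the roots are the complex-conjugate pair z = (-b +/- i sqrt(-D)) / (2a) = 0.1393 +/- 2.0196i.
For a conjugate pair |z|^2 = z * conj(z) = (product of roots) = c/a = 1/(0.244) = 4.098361, so |z| = sqrt(4.098361) = 2.0244 for both roots.
Moduli of all roots: 2.0244, 2.0244.
All moduli strictly greater than 1? Yes.
Verdict: Stationary.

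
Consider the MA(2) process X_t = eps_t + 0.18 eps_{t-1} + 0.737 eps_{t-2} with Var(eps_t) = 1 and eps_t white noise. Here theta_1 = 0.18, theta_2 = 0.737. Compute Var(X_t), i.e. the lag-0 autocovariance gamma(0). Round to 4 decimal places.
\gamma(0) = 1.5756

For an MA(q) process X_t = eps_t + sum_i theta_i eps_{t-i} with
Var(eps_t) = sigma^2, the variance is
  gamma(0) = sigma^2 * (1 + sum_i theta_i^2).
  sum_i theta_i^2 = (0.18)^2 + (0.737)^2 = 0.0324 + 0.543169 = 0.575569.
  gamma(0) = 1 * (1 + 0.575569) = 1 * 1.575569 = 1.575569, which rounds to 1.5756.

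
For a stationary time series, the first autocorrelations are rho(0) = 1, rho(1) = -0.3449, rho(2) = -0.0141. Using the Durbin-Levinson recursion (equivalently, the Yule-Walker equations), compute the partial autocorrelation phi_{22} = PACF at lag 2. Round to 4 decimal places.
\phi_{22} = -0.1510

The PACF at lag k is phi_{kk}, the last component of the solution
to the Yule-Walker system G_k phi = r_k where
  (G_k)_{ij} = rho(|i - j|), (r_k)_i = rho(i), i,j = 1..k.
Equivalently, Durbin-Levinson gives phi_{kk} iteratively:
  phi_{11} = rho(1)
  phi_{kk} = [rho(k) - sum_{j=1..k-1} phi_{k-1,j} rho(k-j)]
            / [1 - sum_{j=1..k-1} phi_{k-1,j} rho(j)],
  phi_{k,j} = phi_{k-1,j} - phi_{kk} phi_{k-1,k-j},  j = 1..k-1.
Step k = 1:
  phi_11 = rho(1) = -0.3449.
Step k = 2:
  phi_22 = [rho(2) - phi_11 rho(1)] / [1 - phi_11 rho(1)] = [-0.0141 - (-0.3449)(-0.3449)] / [1 - (-0.3449)(-0.3449)]
         = -0.13305601 / 0.88104399 = -0.151.
Therefore phi_{22} = -0.1510.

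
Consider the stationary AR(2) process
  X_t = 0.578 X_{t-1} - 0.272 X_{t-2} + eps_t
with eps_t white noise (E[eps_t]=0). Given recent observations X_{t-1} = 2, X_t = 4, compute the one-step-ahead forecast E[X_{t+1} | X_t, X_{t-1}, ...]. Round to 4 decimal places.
E[X_{t+1} \mid \mathcal F_t] = 1.7680

For an AR(p) model X_t = c + sum_i phi_i X_{t-i} + eps_t, the
one-step-ahead conditional mean is
  E[X_{t+1} | X_t, ...] = c + sum_i phi_i X_{t+1-i}.
Substitute known values:
  E[X_{t+1} | ...] = (0.578) * (4) + (-0.272) * (2)
                   = 1.7680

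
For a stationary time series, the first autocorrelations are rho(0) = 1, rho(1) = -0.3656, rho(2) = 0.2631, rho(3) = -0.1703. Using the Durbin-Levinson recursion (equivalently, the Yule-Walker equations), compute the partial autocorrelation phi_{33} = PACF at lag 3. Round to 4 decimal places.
\phi_{33} = -0.0400

The PACF at lag k is phi_{kk}, the last component of the solution
to the Yule-Walker system G_k phi = r_k where
  (G_k)_{ij} = rho(|i - j|), (r_k)_i = rho(i), i,j = 1..k.
Equivalently, Durbin-Levinson gives phi_{kk} iteratively:
  phi_{11} = rho(1)
  phi_{kk} = [rho(k) - sum_{j=1..k-1} phi_{k-1,j} rho(k-j)]
            / [1 - sum_{j=1..k-1} phi_{k-1,j} rho(j)],
  phi_{k,j} = phi_{k-1,j} - phi_{kk} phi_{k-1,k-j},  j = 1..k-1.
Step k = 1:
  phi_11 = rho(1) = -0.3656.
Step k = 2:
  phi_22 = [rho(2) - phi_11 rho(1)] / [1 - phi_11 rho(1)] = [0.2631 - (-0.3656)(-0.3656)] / [1 - (-0.3656)(-0.3656)]
         = 0.12943664 / 0.86633664 = 0.149407.
  Update: phi_21 = phi_11 - phi_22 phi_11 = -0.3656 - (0.149407)(-0.3656) = -0.310977.
Step k = 3:
  phi_33 = [rho(3) - phi_21 rho(2) - phi_22 rho(1)] / [1 - phi_21 rho(1) - phi_22 rho(2)]
    numerator   = -0.1703 - (-0.310977)(0.2631) - (0.149407)(-0.3656) = -0.03385884
    denominator = 1 - (-0.310977)(-0.3656) - (0.149407)(0.2631) = 0.84699792
  phi_33 = -0.03385884 / 0.84699792 = -0.04.
Therefore phi_{33} = -0.0400.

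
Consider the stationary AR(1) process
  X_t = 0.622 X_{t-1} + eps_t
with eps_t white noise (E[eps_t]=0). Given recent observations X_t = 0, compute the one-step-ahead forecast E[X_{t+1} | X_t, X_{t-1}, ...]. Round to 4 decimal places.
E[X_{t+1} \mid \mathcal F_t] = 0.0000

For an AR(p) model X_t = c + sum_i phi_i X_{t-i} + eps_t, the
one-step-ahead conditional mean is
  E[X_{t+1} | X_t, ...] = c + sum_i phi_i X_{t+1-i}.
Substitute known values:
  E[X_{t+1} | ...] = (0.622) * (0)
                   = 0.0000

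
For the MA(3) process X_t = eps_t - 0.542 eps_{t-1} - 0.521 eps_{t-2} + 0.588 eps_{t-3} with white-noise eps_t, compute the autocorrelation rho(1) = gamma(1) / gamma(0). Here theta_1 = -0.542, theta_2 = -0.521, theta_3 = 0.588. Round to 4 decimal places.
\rho(1) = -0.2962

For an MA(q) process with theta_0 = 1, the autocovariance is
  gamma(k) = sigma^2 * sum_{i=0..q-k} theta_i * theta_{i+k},
and rho(k) = gamma(k) / gamma(0). Sigma^2 cancels.
  numerator   = (1)*(-0.542) + (-0.542)*(-0.521) + (-0.521)*(0.588) = -0.565966.
  denominator = (1)^2 + (-0.542)^2 + (-0.521)^2 + (0.588)^2 = 1.910949.
  rho(1) = -0.565966 / 1.910949 = -0.2962.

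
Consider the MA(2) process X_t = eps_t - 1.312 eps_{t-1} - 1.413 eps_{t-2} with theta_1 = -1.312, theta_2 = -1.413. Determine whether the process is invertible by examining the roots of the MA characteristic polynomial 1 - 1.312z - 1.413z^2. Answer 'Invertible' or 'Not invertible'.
\text{Not invertible}

The MA(q) characteristic polynomial is P(z) = 1 - 1.312z - 1.413z^2.
Invertibility requires all roots to lie outside the unit circle, i.e. |z| > 1 for every root.
Set 1 + (-1.312) z + (-1.413) z^2 = 0, i.e. a z^2 + b z + c = 0 with a = -1.413, b = -1.312, c = 1.
Discriminant D = b^2 - 4ac = (-1.312)^2 - 4*(-1.413)*1 = 1.721344 - (-5.652) = 7.373344.
D >= 0, so the roots are real: z = (-b +/- sqrt(D)) / (2a) = (1.312 +/- 2.71539) / (-2.826).
  z_1 = (1.312 + 2.71539) / (-2.826) = -1.4251,   |z_1| = 1.4251.
  z_2 = (1.312 - 2.71539) / (-2.826) = 0.4966,   |z_2| = 0.4966.
Moduli of all roots: 1.4251, 0.4966.
All moduli strictly greater than 1? No.
Verdict: Not invertible.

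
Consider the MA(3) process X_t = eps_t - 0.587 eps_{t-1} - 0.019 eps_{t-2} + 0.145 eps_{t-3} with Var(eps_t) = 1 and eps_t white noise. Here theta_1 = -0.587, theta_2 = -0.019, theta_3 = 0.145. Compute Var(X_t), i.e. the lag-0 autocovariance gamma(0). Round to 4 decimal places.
\gamma(0) = 1.3660

For an MA(q) process X_t = eps_t + sum_i theta_i eps_{t-i} with
Var(eps_t) = sigma^2, the variance is
  gamma(0) = sigma^2 * (1 + sum_i theta_i^2).
  sum_i theta_i^2 = (-0.587)^2 + (-0.019)^2 + (0.145)^2 = 0.344569 + 0.000361 + 0.021025 = 0.365955.
  gamma(0) = 1 * (1 + 0.365955) = 1 * 1.365955 = 1.365955, which rounds to 1.3660.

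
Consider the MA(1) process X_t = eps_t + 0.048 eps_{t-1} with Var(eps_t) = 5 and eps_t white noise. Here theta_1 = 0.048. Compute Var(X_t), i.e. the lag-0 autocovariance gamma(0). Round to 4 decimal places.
\gamma(0) = 5.0115

For an MA(q) process X_t = eps_t + sum_i theta_i eps_{t-i} with
Var(eps_t) = sigma^2, the variance is
  gamma(0) = sigma^2 * (1 + sum_i theta_i^2).
  sum_i theta_i^2 = (0.048)^2 = 0.002304.
  gamma(0) = 5 * (1 + 0.002304) = 5 * 1.002304 = 5.01152, which rounds to 5.0115.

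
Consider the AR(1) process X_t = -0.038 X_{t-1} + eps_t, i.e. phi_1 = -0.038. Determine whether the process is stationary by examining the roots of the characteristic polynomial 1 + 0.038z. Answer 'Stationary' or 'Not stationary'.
\text{Stationary}

The AR(p) characteristic polynomial is P(z) = 1 + 0.038z.
Stationarity requires all roots to lie outside the unit circle, i.e. |z| > 1 for every root.
This is linear in z: 1 + (0.038) z = 0  =>  z = -1/(0.038) = -26.315789,  |z| = 26.315789.
Moduli of all roots: 26.3158.
All moduli strictly greater than 1? Yes.
Verdict: Stationary.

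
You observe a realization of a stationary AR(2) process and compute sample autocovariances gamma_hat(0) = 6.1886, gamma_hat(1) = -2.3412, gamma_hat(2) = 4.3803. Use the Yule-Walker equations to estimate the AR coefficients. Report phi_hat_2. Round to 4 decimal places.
\hat\phi_{2} = 0.6590

The Yule-Walker equations for an AR(p) process read, in matrix form,
  Gamma_p phi = r_p,   with   (Gamma_p)_{ij} = gamma(|i - j|),
                       (r_p)_i = gamma(i),   i,j = 1..p.
Substitute the sample gammas (Toeplitz matrix and right-hand side of size 2):
  Gamma_p = [[6.1886, -2.3412], [-2.3412, 6.1886]]
  r_p     = [-2.3412, 4.3803]
Written out:
  6.1886 phi_1 - 2.3412 phi_2 = -2.3412
  -2.3412 phi_1 + 6.1886 phi_2 = 4.3803
Solve by Cramer's rule:
  det = gamma(0)^2 - gamma(1)^2 = (6.1886)^2 - (-2.3412)^2 = 38.29876996 - 5.48121744 = 32.81755252
  phi_hat_1 = [gamma(1) gamma(0) - gamma(1) gamma(2)] / det = [(-2.3412)(6.1886) - (-2.3412)(4.3803)] / 32.81755252 = -4.23359196 / 32.81755252 = -0.129
  phi_hat_2 = [gamma(0) gamma(2) - gamma(1)^2] / det = [(6.1886)(4.3803) - (-2.3412)^2] / 32.81755252 = 21.62670714 / 32.81755252 = 0.659
So phi_hat = [-0.1290, 0.6590].
Therefore phi_hat_2 = 0.6590.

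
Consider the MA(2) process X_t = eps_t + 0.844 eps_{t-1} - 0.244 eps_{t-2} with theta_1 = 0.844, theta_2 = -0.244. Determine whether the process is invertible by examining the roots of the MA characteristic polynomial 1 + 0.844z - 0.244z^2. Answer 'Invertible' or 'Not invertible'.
\text{Not invertible}

The MA(q) characteristic polynomial is P(z) = 1 + 0.844z - 0.244z^2.
Invertibility requires all roots to lie outside the unit circle, i.e. |z| > 1 for every root.
Set 1 + (0.844) z + (-0.244) z^2 = 0, i.e. a z^2 + b z + c = 0 with a = -0.244, b = 0.844, c = 1.
Discriminant D = b^2 - 4ac = (0.844)^2 - 4*(-0.244)*1 = 0.712336 - (-0.976) = 1.688336.
D >= 0, so the roots are real: z = (-b +/- sqrt(D)) / (2a) = (-0.844 +/- 1.29936) / (-0.488).
  z_1 = (-0.844 + 1.29936) / (-0.488) = -0.9331,   |z_1| = 0.9331.
  z_2 = (-0.844 - 1.29936) / (-0.488) = 4.3921,   |z_2| = 4.3921.
Moduli of all roots: 0.9331, 4.3921.
All moduli strictly greater than 1? No.
Verdict: Not invertible.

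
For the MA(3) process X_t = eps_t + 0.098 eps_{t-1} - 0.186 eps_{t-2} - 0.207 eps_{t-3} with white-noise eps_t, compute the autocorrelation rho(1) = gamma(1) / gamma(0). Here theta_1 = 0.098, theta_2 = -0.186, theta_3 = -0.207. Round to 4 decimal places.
\rho(1) = 0.1088

For an MA(q) process with theta_0 = 1, the autocovariance is
  gamma(k) = sigma^2 * sum_{i=0..q-k} theta_i * theta_{i+k},
and rho(k) = gamma(k) / gamma(0). Sigma^2 cancels.
  numerator   = (1)*(0.098) + (0.098)*(-0.186) + (-0.186)*(-0.207) = 0.118274.
  denominator = (1)^2 + (0.098)^2 + (-0.186)^2 + (-0.207)^2 = 1.087049.
  rho(1) = 0.118274 / 1.087049 = 0.1088.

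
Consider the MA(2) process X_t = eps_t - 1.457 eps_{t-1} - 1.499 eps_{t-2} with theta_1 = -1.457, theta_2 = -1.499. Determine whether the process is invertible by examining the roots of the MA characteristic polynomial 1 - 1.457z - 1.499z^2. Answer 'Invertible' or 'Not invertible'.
\text{Not invertible}

The MA(q) characteristic polynomial is P(z) = 1 - 1.457z - 1.499z^2.
Invertibility requires all roots to lie outside the unit circle, i.e. |z| > 1 for every root.
Set 1 + (-1.457) z + (-1.499) z^2 = 0, i.e. a z^2 + b z + c = 0 with a = -1.499, b = -1.457, c = 1.
Discriminant D = b^2 - 4ac = (-1.457)^2 - 4*(-1.499)*1 = 2.122849 - (-5.996) = 8.118849.
D >= 0, so the roots are real: z = (-b +/- sqrt(D)) / (2a) = (1.457 +/- 2.849359) / (-2.998).
  z_1 = (1.457 + 2.849359) / (-2.998) = -1.4364,   |z_1| = 1.4364.
  z_2 = (1.457 - 2.849359) / (-2.998) = 0.4644,   |z_2| = 0.4644.
Moduli of all roots: 1.4364, 0.4644.
All moduli strictly greater than 1? No.
Verdict: Not invertible.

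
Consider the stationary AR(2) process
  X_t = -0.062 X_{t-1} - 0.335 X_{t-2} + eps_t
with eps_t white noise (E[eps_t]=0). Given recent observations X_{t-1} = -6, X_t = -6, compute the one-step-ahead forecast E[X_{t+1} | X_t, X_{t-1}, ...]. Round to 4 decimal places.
E[X_{t+1} \mid \mathcal F_t] = 2.3820

For an AR(p) model X_t = c + sum_i phi_i X_{t-i} + eps_t, the
one-step-ahead conditional mean is
  E[X_{t+1} | X_t, ...] = c + sum_i phi_i X_{t+1-i}.
Substitute known values:
  E[X_{t+1} | ...] = (-0.062) * (-6) + (-0.335) * (-6)
                   = 2.3820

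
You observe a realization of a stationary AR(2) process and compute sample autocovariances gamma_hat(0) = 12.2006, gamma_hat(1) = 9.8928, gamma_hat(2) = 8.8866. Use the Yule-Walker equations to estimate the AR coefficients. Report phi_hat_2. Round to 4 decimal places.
\hat\phi_{2} = 0.2070

The Yule-Walker equations for an AR(p) process read, in matrix form,
  Gamma_p phi = r_p,   with   (Gamma_p)_{ij} = gamma(|i - j|),
                       (r_p)_i = gamma(i),   i,j = 1..p.
Substitute the sample gammas (Toeplitz matrix and right-hand side of size 2):
  Gamma_p = [[12.2006, 9.8928], [9.8928, 12.2006]]
  r_p     = [9.8928, 8.8866]
Written out:
  12.2006 phi_1 + 9.8928 phi_2 = 9.8928
  9.8928 phi_1 + 12.2006 phi_2 = 8.8866
Solve by Cramer's rule:
  det = gamma(0)^2 - gamma(1)^2 = (12.2006)^2 - (9.8928)^2 = 148.85464036 - 97.86749184 = 50.98714852
  phi_hat_1 = [gamma(1) gamma(0) - gamma(1) gamma(2)] / det = [(9.8928)(12.2006) - (9.8928)(8.8866)] / 50.98714852 = 32.7847392 / 50.98714852 = 0.643
  phi_hat_2 = [gamma(0) gamma(2) - gamma(1)^2] / det = [(12.2006)(8.8866) - (9.8928)^2] / 50.98714852 = 10.55436012 / 50.98714852 = 0.207
So phi_hat = [0.6430, 0.2070].
Therefore phi_hat_2 = 0.2070.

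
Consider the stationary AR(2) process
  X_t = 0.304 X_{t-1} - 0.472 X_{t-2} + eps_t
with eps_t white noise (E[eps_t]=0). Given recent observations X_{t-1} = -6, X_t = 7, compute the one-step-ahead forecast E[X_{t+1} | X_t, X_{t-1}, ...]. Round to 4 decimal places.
E[X_{t+1} \mid \mathcal F_t] = 4.9600

For an AR(p) model X_t = c + sum_i phi_i X_{t-i} + eps_t, the
one-step-ahead conditional mean is
  E[X_{t+1} | X_t, ...] = c + sum_i phi_i X_{t+1-i}.
Substitute known values:
  E[X_{t+1} | ...] = (0.304) * (7) + (-0.472) * (-6)
                   = 4.9600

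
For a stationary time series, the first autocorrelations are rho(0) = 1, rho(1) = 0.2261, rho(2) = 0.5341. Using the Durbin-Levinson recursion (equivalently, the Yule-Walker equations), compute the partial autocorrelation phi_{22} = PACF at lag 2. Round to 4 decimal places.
\phi_{22} = 0.5090

The PACF at lag k is phi_{kk}, the last component of the solution
to the Yule-Walker system G_k phi = r_k where
  (G_k)_{ij} = rho(|i - j|), (r_k)_i = rho(i), i,j = 1..k.
Equivalently, Durbin-Levinson gives phi_{kk} iteratively:
  phi_{11} = rho(1)
  phi_{kk} = [rho(k) - sum_{j=1..k-1} phi_{k-1,j} rho(k-j)]
            / [1 - sum_{j=1..k-1} phi_{k-1,j} rho(j)],
  phi_{k,j} = phi_{k-1,j} - phi_{kk} phi_{k-1,k-j},  j = 1..k-1.
Step k = 1:
  phi_11 = rho(1) = 0.2261.
Step k = 2:
  phi_22 = [rho(2) - phi_11 rho(1)] / [1 - phi_11 rho(1)] = [0.5341 - (0.2261)(0.2261)] / [1 - (0.2261)(0.2261)]
         = 0.48297879 / 0.94887879 = 0.509.
Therefore phi_{22} = 0.5090.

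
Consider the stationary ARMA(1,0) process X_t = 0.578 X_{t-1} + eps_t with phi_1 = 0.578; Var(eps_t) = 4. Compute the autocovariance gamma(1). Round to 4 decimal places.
\gamma(1) = 3.4719

Multiply the model equation by X_{t-k} and take expectations. With theta_0 = psi_0 = 1 and psi_j the MA(infinity) weights, this gives
  gamma(k) - sum_i phi_i gamma(k-i) = c_k,
  c_k = sigma^2 * sum_{j=k..q} theta_j psi_{j-k}   (c_k = 0 for k > q),
using gamma(-m) = gamma(m).
Pure AR (q = 0): c_0 = sigma^2 = 4, c_k = 0 for k >= 1.
Equations for k = 0 and k = 1 (AR order 1):
  gamma(0) = phi_1 gamma(1) + c_0
  gamma(1) = phi_1 gamma(0) + c_1
Substituting the second into the first: gamma(0) (1 - phi_1^2) = c_0 + phi_1 c_1, so
  gamma(0) = c_0 / (1 - phi_1^2) = 4 / (1 - (0.578)^2) = 4 / 0.665916 = 6.006764.
  gamma(1) = phi_1 gamma(0) = (0.578)(6.006764) = 3.471909.
Therefore gamma(1) = 3.4719 (to 4 decimal places).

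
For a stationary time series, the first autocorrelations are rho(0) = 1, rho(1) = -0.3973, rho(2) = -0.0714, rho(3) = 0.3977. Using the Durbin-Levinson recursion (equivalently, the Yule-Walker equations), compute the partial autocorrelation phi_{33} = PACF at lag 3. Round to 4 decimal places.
\phi_{33} = 0.3251

The PACF at lag k is phi_{kk}, the last component of the solution
to the Yule-Walker system G_k phi = r_k where
  (G_k)_{ij} = rho(|i - j|), (r_k)_i = rho(i), i,j = 1..k.
Equivalently, Durbin-Levinson gives phi_{kk} iteratively:
  phi_{11} = rho(1)
  phi_{kk} = [rho(k) - sum_{j=1..k-1} phi_{k-1,j} rho(k-j)]
            / [1 - sum_{j=1..k-1} phi_{k-1,j} rho(j)],
  phi_{k,j} = phi_{k-1,j} - phi_{kk} phi_{k-1,k-j},  j = 1..k-1.
Step k = 1:
  phi_11 = rho(1) = -0.3973.
Step k = 2:
  phi_22 = [rho(2) - phi_11 rho(1)] / [1 - phi_11 rho(1)] = [-0.0714 - (-0.3973)(-0.3973)] / [1 - (-0.3973)(-0.3973)]
         = -0.22924729 / 0.84215271 = -0.272216.
  Update: phi_21 = phi_11 - phi_22 phi_11 = -0.3973 - (-0.272216)(-0.3973) = -0.505451.
Step k = 3:
  phi_33 = [rho(3) - phi_21 rho(2) - phi_22 rho(1)] / [1 - phi_21 rho(1) - phi_22 rho(2)]
    numerator   = 0.3977 - (-0.505451)(-0.0714) - (-0.272216)(-0.3973) = 0.25345943
    denominator = 1 - (-0.505451)(-0.3973) - (-0.272216)(-0.0714) = 0.77974797
  phi_33 = 0.25345943 / 0.77974797 = 0.3251.
Therefore phi_{33} = 0.3251.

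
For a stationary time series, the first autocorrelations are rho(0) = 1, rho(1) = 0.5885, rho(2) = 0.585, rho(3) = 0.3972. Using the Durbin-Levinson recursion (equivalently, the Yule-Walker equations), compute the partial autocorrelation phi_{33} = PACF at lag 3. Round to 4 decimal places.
\phi_{33} = -0.0640

The PACF at lag k is phi_{kk}, the last component of the solution
to the Yule-Walker system G_k phi = r_k where
  (G_k)_{ij} = rho(|i - j|), (r_k)_i = rho(i), i,j = 1..k.
Equivalently, Durbin-Levinson gives phi_{kk} iteratively:
  phi_{11} = rho(1)
  phi_{kk} = [rho(k) - sum_{j=1..k-1} phi_{k-1,j} rho(k-j)]
            / [1 - sum_{j=1..k-1} phi_{k-1,j} rho(j)],
  phi_{k,j} = phi_{k-1,j} - phi_{kk} phi_{k-1,k-j},  j = 1..k-1.
Step k = 1:
  phi_11 = rho(1) = 0.5885.
Step k = 2:
  phi_22 = [rho(2) - phi_11 rho(1)] / [1 - phi_11 rho(1)] = [0.585 - (0.5885)(0.5885)] / [1 - (0.5885)(0.5885)]
         = 0.23866775 / 0.65366775 = 0.365121.
  Update: phi_21 = phi_11 - phi_22 phi_11 = 0.5885 - (0.365121)(0.5885) = 0.373626.
Step k = 3:
  phi_33 = [rho(3) - phi_21 rho(2) - phi_22 rho(1)] / [1 - phi_21 rho(1) - phi_22 rho(2)]
    numerator   = 0.3972 - (0.373626)(0.585) - (0.365121)(0.5885) = -0.03624506
    denominator = 1 - (0.373626)(0.5885) - (0.365121)(0.585) = 0.56652517
  phi_33 = -0.03624506 / 0.56652517 = -0.064.
Therefore phi_{33} = -0.0640.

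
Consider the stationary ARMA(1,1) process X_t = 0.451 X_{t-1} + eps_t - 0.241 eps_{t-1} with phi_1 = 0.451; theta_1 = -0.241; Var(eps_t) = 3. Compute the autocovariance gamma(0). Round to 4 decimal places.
\gamma(0) = 3.1661

Multiply the model equation by X_{t-k} and take expectations. With theta_0 = psi_0 = 1 and psi_j the MA(infinity) weights, this gives
  gamma(k) - sum_i phi_i gamma(k-i) = c_k,
  c_k = sigma^2 * sum_{j=k..q} theta_j psi_{j-k}   (c_k = 0 for k > q),
using gamma(-m) = gamma(m).
psi-weights needed (psi_j = theta_j + sum_i phi_i psi_{j-i}):
  psi_1 = theta_1 + phi_1 = -0.241 + (0.451) = 0.21
Right-hand sides:
  c_0 = sigma^2 (1 + theta_1 psi_1) = 3 * (1 + (-0.241)(0.21)) = 3 * 0.94939 = 2.84817
  c_1 = sigma^2 theta_1 = 3 * (-0.241) = -0.723
  c_2 = 0
Equations for k = 0 and k = 1 (AR order 1):
  gamma(0) = phi_1 gamma(1) + c_0
  gamma(1) = phi_1 gamma(0) + c_1
Substituting the second into the first: gamma(0) (1 - phi_1^2) = c_0 + phi_1 c_1, so
  gamma(0) = (c_0 + phi_1 c_1) / (1 - phi_1^2) = (2.84817 + (0.451)(-0.723)) / (1 - (0.451)^2) = 2.522097 / 0.796599 = 3.166081.
Therefore gamma(0) = 3.1661 (to 4 decimal places).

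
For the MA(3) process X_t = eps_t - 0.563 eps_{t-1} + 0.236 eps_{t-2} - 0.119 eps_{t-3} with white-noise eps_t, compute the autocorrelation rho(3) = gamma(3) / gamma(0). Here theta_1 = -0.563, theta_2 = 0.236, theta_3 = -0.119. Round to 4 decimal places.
\rho(3) = -0.0858

For an MA(q) process with theta_0 = 1, the autocovariance is
  gamma(k) = sigma^2 * sum_{i=0..q-k} theta_i * theta_{i+k},
and rho(k) = gamma(k) / gamma(0). Sigma^2 cancels.
  numerator   = (1)*(-0.119) = -0.119.
  denominator = (1)^2 + (-0.563)^2 + (0.236)^2 + (-0.119)^2 = 1.386826.
  rho(3) = -0.119 / 1.386826 = -0.0858.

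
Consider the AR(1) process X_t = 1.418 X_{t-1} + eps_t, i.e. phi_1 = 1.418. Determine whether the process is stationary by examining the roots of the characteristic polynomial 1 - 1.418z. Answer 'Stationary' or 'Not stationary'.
\text{Not stationary}

The AR(p) characteristic polynomial is P(z) = 1 - 1.418z.
Stationarity requires all roots to lie outside the unit circle, i.e. |z| > 1 for every root.
This is linear in z: 1 + (-1.418) z = 0  =>  z = -1/(-1.418) = 0.705219,  |z| = 0.705219.
Moduli of all roots: 0.7052.
All moduli strictly greater than 1? No.
Verdict: Not stationary.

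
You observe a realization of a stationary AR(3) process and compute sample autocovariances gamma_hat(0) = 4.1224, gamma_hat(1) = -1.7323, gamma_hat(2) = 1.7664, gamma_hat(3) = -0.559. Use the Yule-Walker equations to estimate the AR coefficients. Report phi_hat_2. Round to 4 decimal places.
\hat\phi_{2} = 0.3520

The Yule-Walker equations for an AR(p) process read, in matrix form,
  Gamma_p phi = r_p,   with   (Gamma_p)_{ij} = gamma(|i - j|),
                       (r_p)_i = gamma(i),   i,j = 1..p.
Substitute the sample gammas (Toeplitz matrix and right-hand side of size 3):
  Gamma_p = [[4.1224, -1.7323, 1.7664], [-1.7323, 4.1224, -1.7323], [1.7664, -1.7323, 4.1224]]
  r_p     = [-1.7323, 1.7664, -0.559]
Written out (R1..R3):
  (R1) 4.1224 phi_1 - 1.7323 phi_2 + 1.7664 phi_3 = -1.7323
  (R2) -1.7323 phi_1 + 4.1224 phi_2 - 1.7323 phi_3 = 1.7664
  (R3) 1.7664 phi_1 - 1.7323 phi_2 + 4.1224 phi_3 = -0.559
Gaussian elimination:
  R2 <- R2 - (-1.7323/4.1224) R1 = R2 - (-0.420216) R1:  3.394459 phi_2 - 0.99003 phi_3 = 1.038459
  R3 <- R3 - (1.7664/4.1224) R1 = R3 - (0.428488) R1:  -0.99003 phi_2 + 3.365518 phi_3 = 0.18327
  R3 <- R3 - (-0.99003/3.394459) R2 = R3 - (-0.291661) R2:  3.076766 phi_3 = 0.486148
Back-substitution:
  phi_hat_3 = 0.486148 / 3.076766 = 0.158006
  phi_hat_2 = (1.038459 - (-0.99003)(0.158006)) / 3.394459 = 0.352012
  phi_hat_1 = (-1.7323 - (-1.7323)(0.352012) - (1.7664)(0.158006)) / 4.1224 = -0.339999
So phi_hat = [-0.3400, 0.3520, 0.1580].
Therefore phi_hat_2 = 0.3520.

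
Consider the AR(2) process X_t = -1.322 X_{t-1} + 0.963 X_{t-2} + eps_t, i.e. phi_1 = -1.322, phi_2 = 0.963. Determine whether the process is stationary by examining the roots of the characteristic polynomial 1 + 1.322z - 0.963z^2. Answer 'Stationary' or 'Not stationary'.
\text{Not stationary}

The AR(p) characteristic polynomial is P(z) = 1 + 1.322z - 0.963z^2.
Stationarity requires all roots to lie outside the unit circle, i.e. |z| > 1 for every root.
Set 1 + (1.322) z + (-0.963) z^2 = 0, i.e. a z^2 + b z + c = 0 with a = -0.963, b = 1.322, c = 1.
Discriminant D = b^2 - 4ac = (1.322)^2 - 4*(-0.963)*1 = 1.747684 - (-3.852) = 5.599684.
D >= 0, so the roots are real: z = (-b +/- sqrt(D)) / (2a) = (-1.322 +/- 2.366365) / (-1.926).
  z_1 = (-1.322 + 2.366365) / (-1.926) = -0.5422,   |z_1| = 0.5422.
  z_2 = (-1.322 - 2.366365) / (-1.926) = 1.915,   |z_2| = 1.915.
Moduli of all roots: 0.5422, 1.9150.
All moduli strictly greater than 1? No.
Verdict: Not stationary.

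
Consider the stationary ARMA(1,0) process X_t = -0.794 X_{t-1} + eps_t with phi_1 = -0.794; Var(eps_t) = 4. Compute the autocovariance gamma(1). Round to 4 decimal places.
\gamma(1) = -8.5939

Multiply the model equation by X_{t-k} and take expectations. With theta_0 = psi_0 = 1 and psi_j the MA(infinity) weights, this gives
  gamma(k) - sum_i phi_i gamma(k-i) = c_k,
  c_k = sigma^2 * sum_{j=k..q} theta_j psi_{j-k}   (c_k = 0 for k > q),
using gamma(-m) = gamma(m).
Pure AR (q = 0): c_0 = sigma^2 = 4, c_k = 0 for k >= 1.
Equations for k = 0 and k = 1 (AR order 1):
  gamma(0) = phi_1 gamma(1) + c_0
  gamma(1) = phi_1 gamma(0) + c_1
Substituting the second into the first: gamma(0) (1 - phi_1^2) = c_0 + phi_1 c_1, so
  gamma(0) = c_0 / (1 - phi_1^2) = 4 / (1 - (-0.794)^2) = 4 / 0.369564 = 10.823565.
  gamma(1) = phi_1 gamma(0) = (-0.794)(10.823565) = -8.593911.
Therefore gamma(1) = -8.5939 (to 4 decimal places).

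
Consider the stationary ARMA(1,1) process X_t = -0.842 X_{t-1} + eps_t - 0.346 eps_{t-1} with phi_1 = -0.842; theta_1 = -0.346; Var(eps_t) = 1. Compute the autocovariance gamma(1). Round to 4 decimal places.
\gamma(1) = -5.2712

Multiply the model equation by X_{t-k} and take expectations. With theta_0 = psi_0 = 1 and psi_j the MA(infinity) weights, this gives
  gamma(k) - sum_i phi_i gamma(k-i) = c_k,
  c_k = sigma^2 * sum_{j=k..q} theta_j psi_{j-k}   (c_k = 0 for k > q),
using gamma(-m) = gamma(m).
psi-weights needed (psi_j = theta_j + sum_i phi_i psi_{j-i}):
  psi_1 = theta_1 + phi_1 = -0.346 + (-0.842) = -1.188
Right-hand sides:
  c_0 = sigma^2 (1 + theta_1 psi_1) = 1 * (1 + (-0.346)(-1.188)) = 1 * 1.411048 = 1.411048
  c_1 = sigma^2 theta_1 = 1 * (-0.346) = -0.346
  c_2 = 0
Equations for k = 0 and k = 1 (AR order 1):
  gamma(0) = phi_1 gamma(1) + c_0
  gamma(1) = phi_1 gamma(0) + c_1
Substituting the second into the first: gamma(0) (1 - phi_1^2) = c_0 + phi_1 c_1, so
  gamma(0) = (c_0 + phi_1 c_1) / (1 - phi_1^2) = (1.411048 + (-0.842)(-0.346)) / (1 - (-0.842)^2) = 1.70238 / 0.291036 = 5.849379.
  gamma(1) = phi_1 gamma(0) + c_1 = (-0.842)(5.849379) + (-0.346) = -5.271178.
Therefore gamma(1) = -5.2712 (to 4 decimal places).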